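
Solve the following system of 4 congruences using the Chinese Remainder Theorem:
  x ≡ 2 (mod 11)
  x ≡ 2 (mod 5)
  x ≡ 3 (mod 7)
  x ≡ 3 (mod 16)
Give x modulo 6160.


Product of moduli M = 11 · 5 · 7 · 16 = 6160.
Merge one congruence at a time:
  Start: x ≡ 2 (mod 11).
  Combine with x ≡ 2 (mod 5); new modulus lcm = 55.
    Write x = 2 + 11·t and substitute into x ≡ 2 (mod 5): 11·t ≡ 2 − 2 = 0 (mod 5).
    Reduce coefficients mod 5: 1·t ≡ 0 (mod 5).
    So t ≡ 0 (mod 5).
    Then x = 2 + 11·0 = 2, valid modulo lcm(11, 5) = 55: x ≡ 2 (mod 55).
  Combine with x ≡ 3 (mod 7); new modulus lcm = 385.
    Write x = 2 + 55·t and substitute into x ≡ 3 (mod 7): 55·t ≡ 3 − 2 = 1 (mod 7).
    Reduce coefficients mod 7: 6·t ≡ 1 (mod 7).
    The inverse of 6 mod 7 is 6 (since 6·6 = 36 = 5·7 + 1), so t ≡ 6·1 = 6 ≡ 6 (mod 7).
    Then x = 2 + 55·6 = 332, valid modulo lcm(55, 7) = 385: x ≡ 332 (mod 385).
  Combine with x ≡ 3 (mod 16); new modulus lcm = 6160.
    Write x = 332 + 385·t and substitute into x ≡ 3 (mod 16): 385·t ≡ 3 − 332 = -329 (mod 16).
    Reduce coefficients mod 16: 1·t ≡ 7 (mod 16).
    So t ≡ 7 (mod 16).
    Then x = 332 + 385·7 = 3027, valid modulo lcm(385, 16) = 6160: x ≡ 3027 (mod 6160).
Verify against each original: 3027 mod 11 = 2, 3027 mod 5 = 2, 3027 mod 7 = 3, 3027 mod 16 = 3.

x ≡ 3027 (mod 6160).


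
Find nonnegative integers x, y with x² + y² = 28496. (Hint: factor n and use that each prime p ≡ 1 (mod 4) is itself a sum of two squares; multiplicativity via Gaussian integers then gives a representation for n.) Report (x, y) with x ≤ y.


Step 1: Factor n = 28496 = 2^4 · 13 · 137.
Step 2: Check the mod-4 condition on each prime factor: 2 = 2 (special); 13 ≡ 1 (mod 4), exponent 1; 137 ≡ 1 (mod 4), exponent 1.
All primes ≡ 3 (mod 4) appear to even exponent (or don't appear), so by the two-squares theorem n IS expressible as a sum of two squares.
Step 3: Build a representation. Group n = k² · m with k = 4 and m = 13 · 137 = 1781 (a product of primes ≡ 1 (mod 4)); a representation of m scales to one of n via (k·x)² + (k·y)² = k²(x² + y²). Each prime p ≡ 1 (mod 4) is itself a sum of two squares; find a² by testing p − a² for a perfect square:
  13: 13 − 1² = 12, 13 − 2² = 9 = 3² ⇒ 13 = 2² + 3².
  137: 137 − 1² = 136, 137 − 2² = 133, 137 − 3² = 128, 137 − 4² = 121 = 11² ⇒ 137 = 4² + 11².
  Combine using the Brahmagupta–Fibonacci identity (a² + b²)(c² + d²) = (ac − bd)² + (ad + bc)² = (ac + bd)² + (ad − bc)²:
  13 · 137 = 1781: from (2² + 3²)(4² + 11²), take (2·4 − 3·11, 2·11 + 3·4) = (8 − 33, 22 + 12) = (-25, 34); dropping signs (only squares matter) gives (25, 34); check 25² + 34² = 625 + 1156 = 1781 ✓.
  Scale by k = 4: (4·25, 4·34) = (100, 136).
Step 4: Order so x ≤ y and verify: 100² + 136² = 10000 + 18496 = 28496 = n. ✓

n = 28496 = 100² + 136² (one valid representation with x ≤ y).


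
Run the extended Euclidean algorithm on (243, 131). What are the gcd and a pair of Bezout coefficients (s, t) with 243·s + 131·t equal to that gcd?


Euclidean algorithm on (243, 131) — divide until remainder is 0:
  243 = 1 · 131 + 112
  131 = 1 · 112 + 19
  112 = 5 · 19 + 17
  19 = 1 · 17 + 2
  17 = 8 · 2 + 1
  2 = 2 · 1 + 0
gcd(243, 131) = 1.
Track Bezout coefficients alongside the remainders: start with r₀ = 243 = a·1 + b·0 (s = 1, t = 0) and r₁ = 131 = a·0 + b·1 (s = 0, t = 1); each new remainder r_{k+1} = r_{k-1} − q_k·r_k inherits s_{k+1} = s_{k-1} − q_k·s_k, t_{k+1} = t_{k-1} − q_k·t_k, so r_k = a·s_k + b·t_k at every step:
  q = 1: r = 112, s = 1 − 1·0 = 1, t = 0 − 1·1 = -1  (check: 243·1 + 131·(-1) = 112)
  q = 1: r = 19, s = 0 − 1·1 = -1, t = 1 − 1·(-1) = 2  (check: 243·(-1) + 131·2 = 19)
  q = 5: r = 17, s = 1 − 5·(-1) = 6, t = -1 − 5·2 = -11  (check: 243·6 + 131·(-11) = 17)
  q = 1: r = 2, s = -1 − 1·6 = -7, t = 2 − 1·(-11) = 13  (check: 243·(-7) + 131·13 = 2)
  q = 8: r = 1, s = 6 − 8·(-7) = 62, t = -11 − 8·13 = -115  (check: 243·62 + 131·(-115) = 1)
The row with r = 1 (the gcd) gives the Bezout coefficients s = 62, t = -115.
Result: 243 · (62) + 131 · (-115) = 1.

gcd(243, 131) = 1; s = 62, t = -115 (check: 243·62 + 131·(-115) = 1).


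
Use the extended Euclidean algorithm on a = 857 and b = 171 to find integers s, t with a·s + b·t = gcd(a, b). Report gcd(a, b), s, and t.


Euclidean algorithm on (857, 171) — divide until remainder is 0:
  857 = 5 · 171 + 2
  171 = 85 · 2 + 1
  2 = 2 · 1 + 0
gcd(857, 171) = 1.
Track Bezout coefficients alongside the remainders: start with r₀ = 857 = a·1 + b·0 (s = 1, t = 0) and r₁ = 171 = a·0 + b·1 (s = 0, t = 1); each new remainder r_{k+1} = r_{k-1} − q_k·r_k inherits s_{k+1} = s_{k-1} − q_k·s_k, t_{k+1} = t_{k-1} − q_k·t_k, so r_k = a·s_k + b·t_k at every step:
  q = 5: r = 2, s = 1 − 5·0 = 1, t = 0 − 5·1 = -5  (check: 857·1 + 171·(-5) = 2)
  q = 85: r = 1, s = 0 − 85·1 = -85, t = 1 − 85·(-5) = 426  (check: 857·(-85) + 171·426 = 1)
The row with r = 1 (the gcd) gives the Bezout coefficients s = -85, t = 426.
Result: 857 · (-85) + 171 · (426) = 1.

gcd(857, 171) = 1; s = -85, t = 426 (check: 857·(-85) + 171·426 = 1).


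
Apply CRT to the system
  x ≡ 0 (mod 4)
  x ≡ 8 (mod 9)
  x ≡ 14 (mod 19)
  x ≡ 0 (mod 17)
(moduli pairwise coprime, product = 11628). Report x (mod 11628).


Product of moduli M = 4 · 9 · 19 · 17 = 11628.
Merge one congruence at a time:
  Start: x ≡ 0 (mod 4).
  Combine with x ≡ 8 (mod 9); new modulus lcm = 36.
    Write x = 0 + 4·t and substitute into x ≡ 8 (mod 9): 4·t ≡ 8 − 0 = 8 (mod 9).
    The inverse of 4 mod 9 is 7 (since 4·7 = 28 = 3·9 + 1), so t ≡ 7·8 = 56 ≡ 2 (mod 9).
    Then x = 0 + 4·2 = 8, valid modulo lcm(4, 9) = 36: x ≡ 8 (mod 36).
  Combine with x ≡ 14 (mod 19); new modulus lcm = 684.
    Write x = 8 + 36·t and substitute into x ≡ 14 (mod 19): 36·t ≡ 14 − 8 = 6 (mod 19).
    Reduce coefficients mod 19: 17·t ≡ 6 (mod 19).
    The inverse of 17 mod 19 is 9 (since 17·9 = 153 = 8·19 + 1), so t ≡ 9·6 = 54 ≡ 16 (mod 19).
    Then x = 8 + 36·16 = 584, valid modulo lcm(36, 19) = 684: x ≡ 584 (mod 684).
  Combine with x ≡ 0 (mod 17); new modulus lcm = 11628.
    Write x = 584 + 684·t and substitute into x ≡ 0 (mod 17): 684·t ≡ 0 − 584 = -584 (mod 17).
    Reduce coefficients mod 17: 4·t ≡ 11 (mod 17).
    The inverse of 4 mod 17 is 13 (since 4·13 = 52 = 3·17 + 1), so t ≡ 13·11 = 143 ≡ 7 (mod 17).
    Then x = 584 + 684·7 = 5372, valid modulo lcm(684, 17) = 11628: x ≡ 5372 (mod 11628).
Verify against each original: 5372 mod 4 = 0, 5372 mod 9 = 8, 5372 mod 19 = 14, 5372 mod 17 = 0.

x ≡ 5372 (mod 11628).


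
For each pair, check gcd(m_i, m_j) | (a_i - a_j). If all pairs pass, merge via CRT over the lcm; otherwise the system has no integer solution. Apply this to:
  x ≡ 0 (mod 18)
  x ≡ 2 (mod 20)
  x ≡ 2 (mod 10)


Moduli 18, 20, 10 are not pairwise coprime, so CRT works modulo lcm(m_i) when all pairwise compatibility conditions hold.
Pairwise compatibility: gcd(m_i, m_j) must divide a_i - a_j for every pair.
Merge one congruence at a time:
  Start: x ≡ 0 (mod 18).
  Combine with x ≡ 2 (mod 20): gcd(18, 20) = 2; 2 - 0 = 2, which IS divisible by 2, so compatible.
    Write x = 0 + 18·t and substitute into x ≡ 2 (mod 20): 18·t ≡ 2 − 0 = 2 (mod 20).
    Divide the congruence (and modulus) by g = 2: 9·t ≡ 1 (mod 10).
    The inverse of 9 mod 10 is 9 (since 9·9 = 81 = 8·10 + 1), so t ≡ 9·1 = 9 ≡ 9 (mod 10).
    Then x = 0 + 18·9 = 162, valid modulo lcm(18, 20) = 180: x ≡ 162 (mod 180).
  Combine with x ≡ 2 (mod 10): gcd(180, 10) = 10; 2 - 162 = -160, which IS divisible by 10, so compatible.
    Write x = 162 + 180·t and substitute into x ≡ 2 (mod 10): 180·t ≡ 2 − 162 = -160 (mod 10).
    Divide the congruence (and modulus) by g = 10: 18·t ≡ -16 (mod 1).
    Modulo 1 every t works; take t = 0.
    Then x = 162 + 180·0 = 162, valid modulo lcm(180, 10) = 180: x ≡ 162 (mod 180).
Verify: 162 mod 18 = 0, 162 mod 20 = 2, 162 mod 10 = 2.

x ≡ 162 (mod 180).


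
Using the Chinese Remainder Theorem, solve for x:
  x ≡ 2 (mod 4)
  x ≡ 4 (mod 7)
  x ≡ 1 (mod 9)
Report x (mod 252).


Moduli 4, 7, 9 are pairwise coprime; by CRT there is a unique solution modulo M = 4 · 7 · 9 = 252.
Solve pairwise, accumulating the modulus:
  Start with x ≡ 2 (mod 4).
  Combine with x ≡ 4 (mod 7): since gcd(4, 7) = 1, we get a unique residue mod 28.
    Write x = 2 + 4·t and substitute into x ≡ 4 (mod 7): 4·t ≡ 4 − 2 = 2 (mod 7).
    The inverse of 4 mod 7 is 2 (since 4·2 = 8 = 1·7 + 1), so t ≡ 2·2 = 4 ≡ 4 (mod 7).
    Then x = 2 + 4·4 = 18, valid modulo lcm(4, 7) = 28: x ≡ 18 (mod 28).
  Combine with x ≡ 1 (mod 9): since gcd(28, 9) = 1, we get a unique residue mod 252.
    Write x = 18 + 28·t and substitute into x ≡ 1 (mod 9): 28·t ≡ 1 − 18 = -17 (mod 9).
    Reduce coefficients mod 9: 1·t ≡ 1 (mod 9).
    So t ≡ 1 (mod 9).
    Then x = 18 + 28·1 = 46, valid modulo lcm(28, 9) = 252: x ≡ 46 (mod 252).
Verify: 46 mod 4 = 2 ✓, 46 mod 7 = 4 ✓, 46 mod 9 = 1 ✓.

x ≡ 46 (mod 252).


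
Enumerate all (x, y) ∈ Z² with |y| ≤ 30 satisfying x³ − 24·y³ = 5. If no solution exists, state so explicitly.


The equation is x³ - 24y³ = 5. For fixed y, x³ = 24·y³ + 5, so a solution requires the RHS to be a perfect cube.
Strategy: iterate y from -30 to 30, compute RHS = 24·y³ + 5, and check whether it is a (positive or negative) perfect cube.
Check small values of y:
  y = 0: RHS = 5 is not a perfect cube.
  y = 1: RHS = 29 is not a perfect cube.
  y = -1: RHS = -19 is not a perfect cube.
  y = 2: RHS = 197 is not a perfect cube.
  y = -2: RHS = -187 is not a perfect cube.
  y = 3: RHS = 653 is not a perfect cube.
  y = -3: RHS = -643 is not a perfect cube.
Continuing the search up to |y| = 30 finds no solutions either.
No (x, y) in the scanned range satisfies the equation.

No integer solutions with |y| ≤ 30.


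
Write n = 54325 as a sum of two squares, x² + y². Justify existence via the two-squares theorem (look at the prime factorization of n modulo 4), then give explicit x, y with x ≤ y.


Step 1: Factor n = 54325 = 5^2 · 41 · 53.
Step 2: Check the mod-4 condition on each prime factor: 5 ≡ 1 (mod 4), exponent 2; 41 ≡ 1 (mod 4), exponent 1; 53 ≡ 1 (mod 4), exponent 1.
All primes ≡ 3 (mod 4) appear to even exponent (or don't appear), so by the two-squares theorem n IS expressible as a sum of two squares.
Step 3: Build a representation. Group n = k² · m with k = 5 and m = 41 · 53 = 2173 (a product of primes ≡ 1 (mod 4)); a representation of m scales to one of n via (k·x)² + (k·y)² = k²(x² + y²). Each prime p ≡ 1 (mod 4) is itself a sum of two squares; find a² by testing p − a² for a perfect square:
  41: 41 − 1² = 40, 41 − 2² = 37, 41 − 3² = 32, 41 − 4² = 25 = 5² ⇒ 41 = 4² + 5².
  53: 53 − 1² = 52, 53 − 2² = 49 = 7² ⇒ 53 = 2² + 7².
  Combine using the Brahmagupta–Fibonacci identity (a² + b²)(c² + d²) = (ac − bd)² + (ad + bc)² = (ac + bd)² + (ad − bc)²:
  41 · 53 = 2173: from (4² + 5²)(2² + 7²), take (4·2 − 5·7, 4·7 + 5·2) = (8 − 35, 28 + 10) = (-27, 38); dropping signs (only squares matter) gives (27, 38); check 27² + 38² = 729 + 1444 = 2173 ✓.
  Scale by k = 5: (5·27, 5·38) = (135, 190).
Step 4: Order so x ≤ y and verify: 135² + 190² = 18225 + 36100 = 54325 = n. ✓

n = 54325 = 135² + 190² (one valid representation with x ≤ y).


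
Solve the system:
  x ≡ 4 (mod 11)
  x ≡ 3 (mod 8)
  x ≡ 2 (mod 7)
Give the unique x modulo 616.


Moduli 11, 8, 7 are pairwise coprime; by CRT there is a unique solution modulo M = 11 · 8 · 7 = 616.
Solve pairwise, accumulating the modulus:
  Start with x ≡ 4 (mod 11).
  Combine with x ≡ 3 (mod 8): since gcd(11, 8) = 1, we get a unique residue mod 88.
    Write x = 4 + 11·t and substitute into x ≡ 3 (mod 8): 11·t ≡ 3 − 4 = -1 (mod 8).
    Reduce coefficients mod 8: 3·t ≡ 7 (mod 8).
    The inverse of 3 mod 8 is 3 (since 3·3 = 9 = 1·8 + 1), so t ≡ 3·7 = 21 ≡ 5 (mod 8).
    Then x = 4 + 11·5 = 59, valid modulo lcm(11, 8) = 88: x ≡ 59 (mod 88).
  Combine with x ≡ 2 (mod 7): since gcd(88, 7) = 1, we get a unique residue mod 616.
    Write x = 59 + 88·t and substitute into x ≡ 2 (mod 7): 88·t ≡ 2 − 59 = -57 (mod 7).
    Reduce coefficients mod 7: 4·t ≡ 6 (mod 7).
    The inverse of 4 mod 7 is 2 (since 4·2 = 8 = 1·7 + 1), so t ≡ 2·6 = 12 ≡ 5 (mod 7).
    Then x = 59 + 88·5 = 499, valid modulo lcm(88, 7) = 616: x ≡ 499 (mod 616).
Verify: 499 mod 11 = 4 ✓, 499 mod 8 = 3 ✓, 499 mod 7 = 2 ✓.

x ≡ 499 (mod 616).


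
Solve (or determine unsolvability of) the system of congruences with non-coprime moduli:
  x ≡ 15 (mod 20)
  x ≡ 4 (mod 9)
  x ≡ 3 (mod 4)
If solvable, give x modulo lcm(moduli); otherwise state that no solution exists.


Moduli 20, 9, 4 are not pairwise coprime, so CRT works modulo lcm(m_i) when all pairwise compatibility conditions hold.
Pairwise compatibility: gcd(m_i, m_j) must divide a_i - a_j for every pair.
Merge one congruence at a time:
  Start: x ≡ 15 (mod 20).
  Combine with x ≡ 4 (mod 9): gcd(20, 9) = 1; 4 - 15 = -11, which IS divisible by 1, so compatible.
    Write x = 15 + 20·t and substitute into x ≡ 4 (mod 9): 20·t ≡ 4 − 15 = -11 (mod 9).
    Reduce coefficients mod 9: 2·t ≡ 7 (mod 9).
    The inverse of 2 mod 9 is 5 (since 2·5 = 10 = 1·9 + 1), so t ≡ 5·7 = 35 ≡ 8 (mod 9).
    Then x = 15 + 20·8 = 175, valid modulo lcm(20, 9) = 180: x ≡ 175 (mod 180).
  Combine with x ≡ 3 (mod 4): gcd(180, 4) = 4; 3 - 175 = -172, which IS divisible by 4, so compatible.
    Write x = 175 + 180·t and substitute into x ≡ 3 (mod 4): 180·t ≡ 3 − 175 = -172 (mod 4).
    Divide the congruence (and modulus) by g = 4: 45·t ≡ -43 (mod 1).
    Modulo 1 every t works; take t = 0.
    Then x = 175 + 180·0 = 175, valid modulo lcm(180, 4) = 180: x ≡ 175 (mod 180).
Verify: 175 mod 20 = 15, 175 mod 9 = 4, 175 mod 4 = 3.

x ≡ 175 (mod 180).


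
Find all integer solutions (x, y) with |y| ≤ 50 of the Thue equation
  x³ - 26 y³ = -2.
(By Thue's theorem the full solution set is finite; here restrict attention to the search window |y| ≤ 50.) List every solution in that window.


The equation is x³ - 26y³ = -2. For fixed y, x³ = 26·y³ − 2, so a solution requires the RHS to be a perfect cube.
Strategy: iterate y from -50 to 50, compute RHS = 26·y³ − 2, and check whether it is a (positive or negative) perfect cube.
Check small values of y:
  y = 0: RHS = -2 is not a perfect cube.
  y = 1: RHS = 24 is not a perfect cube.
  y = -1: RHS = -28 is not a perfect cube.
  y = 2: RHS = 206 is not a perfect cube.
  y = -2: RHS = -210 is not a perfect cube.
  y = 3: RHS = 700 is not a perfect cube.
  y = -3: RHS = -704 is not a perfect cube.
Continuing the search up to |y| = 50 finds no solutions either.
No (x, y) in the scanned range satisfies the equation.

No integer solutions with |y| ≤ 50.


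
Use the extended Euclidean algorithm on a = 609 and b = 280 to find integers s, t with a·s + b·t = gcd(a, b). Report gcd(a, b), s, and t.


Euclidean algorithm on (609, 280) — divide until remainder is 0:
  609 = 2 · 280 + 49
  280 = 5 · 49 + 35
  49 = 1 · 35 + 14
  35 = 2 · 14 + 7
  14 = 2 · 7 + 0
gcd(609, 280) = 7.
Track Bezout coefficients alongside the remainders: start with r₀ = 609 = a·1 + b·0 (s = 1, t = 0) and r₁ = 280 = a·0 + b·1 (s = 0, t = 1); each new remainder r_{k+1} = r_{k-1} − q_k·r_k inherits s_{k+1} = s_{k-1} − q_k·s_k, t_{k+1} = t_{k-1} − q_k·t_k, so r_k = a·s_k + b·t_k at every step:
  q = 2: r = 49, s = 1 − 2·0 = 1, t = 0 − 2·1 = -2  (check: 609·1 + 280·(-2) = 49)
  q = 5: r = 35, s = 0 − 5·1 = -5, t = 1 − 5·(-2) = 11  (check: 609·(-5) + 280·11 = 35)
  q = 1: r = 14, s = 1 − 1·(-5) = 6, t = -2 − 1·11 = -13  (check: 609·6 + 280·(-13) = 14)
  q = 2: r = 7, s = -5 − 2·6 = -17, t = 11 − 2·(-13) = 37  (check: 609·(-17) + 280·37 = 7)
The row with r = 7 (the gcd) gives the Bezout coefficients s = -17, t = 37.
Result: 609 · (-17) + 280 · (37) = 7.

gcd(609, 280) = 7; s = -17, t = 37 (check: 609·(-17) + 280·37 = 7).


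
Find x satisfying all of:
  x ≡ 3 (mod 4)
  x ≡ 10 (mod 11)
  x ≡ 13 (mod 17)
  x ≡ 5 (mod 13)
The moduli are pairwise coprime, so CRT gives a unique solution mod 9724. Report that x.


Product of moduli M = 4 · 11 · 17 · 13 = 9724.
Merge one congruence at a time:
  Start: x ≡ 3 (mod 4).
  Combine with x ≡ 10 (mod 11); new modulus lcm = 44.
    Write x = 3 + 4·t and substitute into x ≡ 10 (mod 11): 4·t ≡ 10 − 3 = 7 (mod 11).
    The inverse of 4 mod 11 is 3 (since 4·3 = 12 = 1·11 + 1), so t ≡ 3·7 = 21 ≡ 10 (mod 11).
    Then x = 3 + 4·10 = 43, valid modulo lcm(4, 11) = 44: x ≡ 43 (mod 44).
  Combine with x ≡ 13 (mod 17); new modulus lcm = 748.
    Write x = 43 + 44·t and substitute into x ≡ 13 (mod 17): 44·t ≡ 13 − 43 = -30 (mod 17).
    Reduce coefficients mod 17: 10·t ≡ 4 (mod 17).
    The inverse of 10 mod 17 is 12 (since 10·12 = 120 = 7·17 + 1), so t ≡ 12·4 = 48 ≡ 14 (mod 17).
    Then x = 43 + 44·14 = 659, valid modulo lcm(44, 17) = 748: x ≡ 659 (mod 748).
  Combine with x ≡ 5 (mod 13); new modulus lcm = 9724.
    Write x = 659 + 748·t and substitute into x ≡ 5 (mod 13): 748·t ≡ 5 − 659 = -654 (mod 13).
    Reduce coefficients mod 13: 7·t ≡ 9 (mod 13).
    The inverse of 7 mod 13 is 2 (since 7·2 = 14 = 1·13 + 1), so t ≡ 2·9 = 18 ≡ 5 (mod 13).
    Then x = 659 + 748·5 = 4399, valid modulo lcm(748, 13) = 9724: x ≡ 4399 (mod 9724).
Verify against each original: 4399 mod 4 = 3, 4399 mod 11 = 10, 4399 mod 17 = 13, 4399 mod 13 = 5.

x ≡ 4399 (mod 9724).


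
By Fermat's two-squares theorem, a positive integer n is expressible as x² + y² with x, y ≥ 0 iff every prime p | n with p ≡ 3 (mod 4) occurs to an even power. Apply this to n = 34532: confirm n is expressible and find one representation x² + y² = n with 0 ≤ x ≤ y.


Step 1: Factor n = 34532 = 2^2 · 89 · 97.
Step 2: Check the mod-4 condition on each prime factor: 2 = 2 (special); 89 ≡ 1 (mod 4), exponent 1; 97 ≡ 1 (mod 4), exponent 1.
All primes ≡ 3 (mod 4) appear to even exponent (or don't appear), so by the two-squares theorem n IS expressible as a sum of two squares.
Step 3: Build a representation. Group n = k² · m with k = 2 and m = 89 · 97 = 8633 (a product of primes ≡ 1 (mod 4)); a representation of m scales to one of n via (k·x)² + (k·y)² = k²(x² + y²). Each prime p ≡ 1 (mod 4) is itself a sum of two squares; find a² by testing p − a² for a perfect square:
  89: 89 − 1² = 88, 89 − 2² = 85, 89 − 3² = 80, 89 − 4² = 73, 89 − 5² = 64 = 8² ⇒ 89 = 5² + 8².
  97: 97 − 1² = 96, 97 − 2² = 93, 97 − 3² = 88, 97 − 4² = 81 = 9² ⇒ 97 = 4² + 9².
  Combine using the Brahmagupta–Fibonacci identity (a² + b²)(c² + d²) = (ac − bd)² + (ad + bc)² = (ac + bd)² + (ad − bc)²:
  89 · 97 = 8633: from (5² + 8²)(4² + 9²), take (5·4 − 8·9, 5·9 + 8·4) = (20 − 72, 45 + 32) = (-52, 77); dropping signs (only squares matter) gives (52, 77); check 52² + 77² = 2704 + 5929 = 8633 ✓.
  Scale by k = 2: (2·52, 2·77) = (104, 154).
Step 4: Order so x ≤ y and verify: 104² + 154² = 10816 + 23716 = 34532 = n. ✓

n = 34532 = 104² + 154² (one valid representation with x ≤ y).


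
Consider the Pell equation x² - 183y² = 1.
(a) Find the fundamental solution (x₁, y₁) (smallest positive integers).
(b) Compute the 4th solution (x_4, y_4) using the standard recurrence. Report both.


Step 1: Find the fundamental solution (x₁, y₁) of x² - 183y² = 1.
  Expand √183 as a continued fraction. a₀ = ⌊√183⌋ = 13; iterate m_{k+1} = d_k·a_k − m_k, d_{k+1} = (183 − m_{k+1}²)/d_k, a_{k+1} = ⌊(a₀ + m_{k+1})/d_{k+1}⌋ (starting m₀ = 0, d₀ = 1), with convergents p_k = a_k·p_{k-1} + p_{k-2}, q_k = a_k·q_{k-1} + q_{k-2} (p₋₁ = 1, q₋₁ = 0):
  k = 0: a₀ = 13; p₀/q₀ = 13/1; p₀² − 183·q₀² = 169 − 183 = -14.
  k = 1: m = 13, d = 14, a = ⌊(13 + 13)/14⌋ = 1; p/q = (1·13 + 1)/(1·1 + 0) = 14/1; p² − 183·q² = 196 − 183 = 13.
  k = 2: m = 1, d = 13, a = ⌊(13 + 1)/13⌋ = 1; p/q = (1·14 + 13)/(1·1 + 1) = 27/2; p² − 183·q² = 729 − 732 = -3.
  k = 3: m = 12, d = 3, a = ⌊(13 + 12)/3⌋ = 8; p/q = (8·27 + 14)/(8·2 + 1) = 230/17; p² − 183·q² = 52900 − 52887 = 13.
  k = 4: m = 12, d = 13, a = ⌊(13 + 12)/13⌋ = 1; p/q = (1·230 + 27)/(1·17 + 2) = 257/19; p² − 183·q² = 66049 − 66063 = -14.
  k = 5: m = 1, d = 14, a = ⌊(13 + 1)/14⌋ = 1; p/q = (1·257 + 230)/(1·19 + 17) = 487/36; p² − 183·q² = 237169 − 237168 = 1.
  The first convergent with p² − 183·q² = 1 gives the fundamental solution (x₁, y₁) = (487, 36).
Step 2: Apply the recurrence (x_{n+1}, y_{n+1}) = (x₁x_n + 183y₁y_n, x₁y_n + y₁x_n) repeatedly.
  From (x_1, y_1) = (487, 36): x_2 = 487·487 + 183·36·36 = 474337; y_2 = 487·36 + 36·487 = 35064.
  From (x_2, y_2) = (474337, 35064): x_3 = 487·474337 + 183·36·35064 = 462003751; y_3 = 487·35064 + 36·474337 = 34152300.
  From (x_3, y_3) = (462003751, 34152300): x_4 = 487·462003751 + 183·36·34152300 = 449991179137; y_4 = 487·34152300 + 36·462003751 = 33264305136.
Step 3: Verify x_4² - 183·y_4² = 202492061301107624064769 - 202492061301107624064768 = 1 (should be 1). ✓

(x_1, y_1) = (487, 36); (x_4, y_4) = (449991179137, 33264305136).


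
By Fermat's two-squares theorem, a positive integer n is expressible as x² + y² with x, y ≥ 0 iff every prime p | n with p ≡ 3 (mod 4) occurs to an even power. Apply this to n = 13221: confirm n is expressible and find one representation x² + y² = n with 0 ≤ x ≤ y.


Step 1: Factor n = 13221 = 3^2 · 13 · 113.
Step 2: Check the mod-4 condition on each prime factor: 3 ≡ 3 (mod 4), exponent 2 (must be even); 13 ≡ 1 (mod 4), exponent 1; 113 ≡ 1 (mod 4), exponent 1.
All primes ≡ 3 (mod 4) appear to even exponent (or don't appear), so by the two-squares theorem n IS expressible as a sum of two squares.
Step 3: Build a representation. Group n = k² · m with k = 3 and m = 13 · 113 = 1469 (a product of primes ≡ 1 (mod 4)); a representation of m scales to one of n via (k·x)² + (k·y)² = k²(x² + y²). Each prime p ≡ 1 (mod 4) is itself a sum of two squares; find a² by testing p − a² for a perfect square:
  13: 13 − 1² = 12, 13 − 2² = 9 = 3² ⇒ 13 = 2² + 3².
  113: 113 − 1² = 112, 113 − 2² = 109, 113 − 3² = 104, 113 − 4² = 97, 113 − 5² = 88, 113 − 6² = 77, 113 − 7² = 64 = 8² ⇒ 113 = 7² + 8².
  Combine using the Brahmagupta–Fibonacci identity (a² + b²)(c² + d²) = (ac − bd)² + (ad + bc)² = (ac + bd)² + (ad − bc)²:
  13 · 113 = 1469: from (2² + 3²)(7² + 8²), take (2·7 − 3·8, 2·8 + 3·7) = (14 − 24, 16 + 21) = (-10, 37); dropping signs (only squares matter) gives (10, 37); check 10² + 37² = 100 + 1369 = 1469 ✓.
  Scale by k = 3: (3·10, 3·37) = (30, 111).
Step 4: Order so x ≤ y and verify: 30² + 111² = 900 + 12321 = 13221 = n. ✓

n = 13221 = 30² + 111² (one valid representation with x ≤ y).


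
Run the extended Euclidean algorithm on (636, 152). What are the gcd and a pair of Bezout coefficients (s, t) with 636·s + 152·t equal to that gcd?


Euclidean algorithm on (636, 152) — divide until remainder is 0:
  636 = 4 · 152 + 28
  152 = 5 · 28 + 12
  28 = 2 · 12 + 4
  12 = 3 · 4 + 0
gcd(636, 152) = 4.
Track Bezout coefficients alongside the remainders: start with r₀ = 636 = a·1 + b·0 (s = 1, t = 0) and r₁ = 152 = a·0 + b·1 (s = 0, t = 1); each new remainder r_{k+1} = r_{k-1} − q_k·r_k inherits s_{k+1} = s_{k-1} − q_k·s_k, t_{k+1} = t_{k-1} − q_k·t_k, so r_k = a·s_k + b·t_k at every step:
  q = 4: r = 28, s = 1 − 4·0 = 1, t = 0 − 4·1 = -4  (check: 636·1 + 152·(-4) = 28)
  q = 5: r = 12, s = 0 − 5·1 = -5, t = 1 − 5·(-4) = 21  (check: 636·(-5) + 152·21 = 12)
  q = 2: r = 4, s = 1 − 2·(-5) = 11, t = -4 − 2·21 = -46  (check: 636·11 + 152·(-46) = 4)
The row with r = 4 (the gcd) gives the Bezout coefficients s = 11, t = -46.
Result: 636 · (11) + 152 · (-46) = 4.

gcd(636, 152) = 4; s = 11, t = -46 (check: 636·11 + 152·(-46) = 4).


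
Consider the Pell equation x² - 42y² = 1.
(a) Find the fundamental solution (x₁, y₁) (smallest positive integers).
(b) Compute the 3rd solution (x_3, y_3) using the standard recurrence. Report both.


Step 1: Find the fundamental solution (x₁, y₁) of x² - 42y² = 1.
  Expand √42 as a continued fraction. a₀ = ⌊√42⌋ = 6; iterate m_{k+1} = d_k·a_k − m_k, d_{k+1} = (42 − m_{k+1}²)/d_k, a_{k+1} = ⌊(a₀ + m_{k+1})/d_{k+1}⌋ (starting m₀ = 0, d₀ = 1), with convergents p_k = a_k·p_{k-1} + p_{k-2}, q_k = a_k·q_{k-1} + q_{k-2} (p₋₁ = 1, q₋₁ = 0):
  k = 0: a₀ = 6; p₀/q₀ = 6/1; p₀² − 42·q₀² = 36 − 42 = -6.
  k = 1: m = 6, d = 6, a = ⌊(6 + 6)/6⌋ = 2; p/q = (2·6 + 1)/(2·1 + 0) = 13/2; p² − 42·q² = 169 − 168 = 1.
  The first convergent with p² − 42·q² = 1 gives the fundamental solution (x₁, y₁) = (13, 2).
Step 2: Apply the recurrence (x_{n+1}, y_{n+1}) = (x₁x_n + 42y₁y_n, x₁y_n + y₁x_n) repeatedly.
  From (x_1, y_1) = (13, 2): x_2 = 13·13 + 42·2·2 = 337; y_2 = 13·2 + 2·13 = 52.
  From (x_2, y_2) = (337, 52): x_3 = 13·337 + 42·2·52 = 8749; y_3 = 13·52 + 2·337 = 1350.
Step 3: Verify x_3² - 42·y_3² = 76545001 - 76545000 = 1 (should be 1). ✓

(x_1, y_1) = (13, 2); (x_3, y_3) = (8749, 1350).


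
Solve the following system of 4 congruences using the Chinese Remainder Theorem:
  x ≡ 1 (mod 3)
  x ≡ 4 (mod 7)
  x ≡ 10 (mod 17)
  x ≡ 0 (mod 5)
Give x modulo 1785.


Product of moduli M = 3 · 7 · 17 · 5 = 1785.
Merge one congruence at a time:
  Start: x ≡ 1 (mod 3).
  Combine with x ≡ 4 (mod 7); new modulus lcm = 21.
    Write x = 1 + 3·t and substitute into x ≡ 4 (mod 7): 3·t ≡ 4 − 1 = 3 (mod 7).
    The inverse of 3 mod 7 is 5 (since 3·5 = 15 = 2·7 + 1), so t ≡ 5·3 = 15 ≡ 1 (mod 7).
    Then x = 1 + 3·1 = 4, valid modulo lcm(3, 7) = 21: x ≡ 4 (mod 21).
  Combine with x ≡ 10 (mod 17); new modulus lcm = 357.
    Write x = 4 + 21·t and substitute into x ≡ 10 (mod 17): 21·t ≡ 10 − 4 = 6 (mod 17).
    Reduce coefficients mod 17: 4·t ≡ 6 (mod 17).
    The inverse of 4 mod 17 is 13 (since 4·13 = 52 = 3·17 + 1), so t ≡ 13·6 = 78 ≡ 10 (mod 17).
    Then x = 4 + 21·10 = 214, valid modulo lcm(21, 17) = 357: x ≡ 214 (mod 357).
  Combine with x ≡ 0 (mod 5); new modulus lcm = 1785.
    Write x = 214 + 357·t and substitute into x ≡ 0 (mod 5): 357·t ≡ 0 − 214 = -214 (mod 5).
    Reduce coefficients mod 5: 2·t ≡ 1 (mod 5).
    The inverse of 2 mod 5 is 3 (since 2·3 = 6 = 1·5 + 1), so t ≡ 3·1 = 3 ≡ 3 (mod 5).
    Then x = 214 + 357·3 = 1285, valid modulo lcm(357, 5) = 1785: x ≡ 1285 (mod 1785).
Verify against each original: 1285 mod 3 = 1, 1285 mod 7 = 4, 1285 mod 17 = 10, 1285 mod 5 = 0.

x ≡ 1285 (mod 1785).


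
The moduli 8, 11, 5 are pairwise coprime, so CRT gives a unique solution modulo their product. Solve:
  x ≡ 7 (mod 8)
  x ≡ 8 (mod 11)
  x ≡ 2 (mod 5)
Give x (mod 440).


Moduli 8, 11, 5 are pairwise coprime; by CRT there is a unique solution modulo M = 8 · 11 · 5 = 440.
Solve pairwise, accumulating the modulus:
  Start with x ≡ 7 (mod 8).
  Combine with x ≡ 8 (mod 11): since gcd(8, 11) = 1, we get a unique residue mod 88.
    Write x = 7 + 8·t and substitute into x ≡ 8 (mod 11): 8·t ≡ 8 − 7 = 1 (mod 11).
    The inverse of 8 mod 11 is 7 (since 8·7 = 56 = 5·11 + 1), so t ≡ 7·1 = 7 ≡ 7 (mod 11).
    Then x = 7 + 8·7 = 63, valid modulo lcm(8, 11) = 88: x ≡ 63 (mod 88).
  Combine with x ≡ 2 (mod 5): since gcd(88, 5) = 1, we get a unique residue mod 440.
    Write x = 63 + 88·t and substitute into x ≡ 2 (mod 5): 88·t ≡ 2 − 63 = -61 (mod 5).
    Reduce coefficients mod 5: 3·t ≡ 4 (mod 5).
    The inverse of 3 mod 5 is 2 (since 3·2 = 6 = 1·5 + 1), so t ≡ 2·4 = 8 ≡ 3 (mod 5).
    Then x = 63 + 88·3 = 327, valid modulo lcm(88, 5) = 440: x ≡ 327 (mod 440).
Verify: 327 mod 8 = 7 ✓, 327 mod 11 = 8 ✓, 327 mod 5 = 2 ✓.

x ≡ 327 (mod 440).


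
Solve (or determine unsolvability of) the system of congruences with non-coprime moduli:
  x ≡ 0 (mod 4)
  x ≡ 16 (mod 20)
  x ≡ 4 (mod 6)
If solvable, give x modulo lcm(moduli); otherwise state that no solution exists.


Moduli 4, 20, 6 are not pairwise coprime, so CRT works modulo lcm(m_i) when all pairwise compatibility conditions hold.
Pairwise compatibility: gcd(m_i, m_j) must divide a_i - a_j for every pair.
Merge one congruence at a time:
  Start: x ≡ 0 (mod 4).
  Combine with x ≡ 16 (mod 20): gcd(4, 20) = 4; 16 - 0 = 16, which IS divisible by 4, so compatible.
    Write x = 0 + 4·t and substitute into x ≡ 16 (mod 20): 4·t ≡ 16 − 0 = 16 (mod 20).
    Divide the congruence (and modulus) by g = 4: 1·t ≡ 4 (mod 5).
    So t ≡ 4 (mod 5).
    Then x = 0 + 4·4 = 16, valid modulo lcm(4, 20) = 20: x ≡ 16 (mod 20).
  Combine with x ≡ 4 (mod 6): gcd(20, 6) = 2; 4 - 16 = -12, which IS divisible by 2, so compatible.
    Write x = 16 + 20·t and substitute into x ≡ 4 (mod 6): 20·t ≡ 4 − 16 = -12 (mod 6).
    Divide the congruence (and modulus) by g = 2: 10·t ≡ -6 (mod 3).
    Reduce coefficients mod 3: 1·t ≡ 0 (mod 3).
    So t ≡ 0 (mod 3).
    Then x = 16 + 20·0 = 16, valid modulo lcm(20, 6) = 60: x ≡ 16 (mod 60).
Verify: 16 mod 4 = 0, 16 mod 20 = 16, 16 mod 6 = 4.

x ≡ 16 (mod 60).


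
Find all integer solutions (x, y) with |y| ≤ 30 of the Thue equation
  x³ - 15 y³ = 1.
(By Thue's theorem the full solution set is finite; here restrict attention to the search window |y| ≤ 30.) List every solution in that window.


The equation is x³ - 15y³ = 1. For fixed y, x³ = 15·y³ + 1, so a solution requires the RHS to be a perfect cube.
Strategy: iterate y from -30 to 30, compute RHS = 15·y³ + 1, and check whether it is a (positive or negative) perfect cube.
Check small values of y:
  y = 0: RHS = 1 = (1)³ ⇒ x = 1 works.
  y = 1: RHS = 16 is not a perfect cube.
  y = -1: RHS = -14 is not a perfect cube.
  y = 2: RHS = 121 is not a perfect cube.
  y = -2: RHS = -119 is not a perfect cube.
  y = 3: RHS = 406 is not a perfect cube.
  y = -3: RHS = -404 is not a perfect cube.
Continuing the search up to |y| = 30 finds no further solutions beyond those listed.
Collected solutions: (1, 0).

Solutions (with |y| ≤ 30): (1, 0).


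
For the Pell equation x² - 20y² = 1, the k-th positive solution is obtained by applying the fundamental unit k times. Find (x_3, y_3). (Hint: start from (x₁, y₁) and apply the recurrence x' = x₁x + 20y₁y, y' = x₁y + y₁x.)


Step 1: Find the fundamental solution (x₁, y₁) of x² - 20y² = 1.
  Expand √20 as a continued fraction. a₀ = ⌊√20⌋ = 4; iterate m_{k+1} = d_k·a_k − m_k, d_{k+1} = (20 − m_{k+1}²)/d_k, a_{k+1} = ⌊(a₀ + m_{k+1})/d_{k+1}⌋ (starting m₀ = 0, d₀ = 1), with convergents p_k = a_k·p_{k-1} + p_{k-2}, q_k = a_k·q_{k-1} + q_{k-2} (p₋₁ = 1, q₋₁ = 0):
  k = 0: a₀ = 4; p₀/q₀ = 4/1; p₀² − 20·q₀² = 16 − 20 = -4.
  k = 1: m = 4, d = 4, a = ⌊(4 + 4)/4⌋ = 2; p/q = (2·4 + 1)/(2·1 + 0) = 9/2; p² − 20·q² = 81 − 80 = 1.
  The first convergent with p² − 20·q² = 1 gives the fundamental solution (x₁, y₁) = (9, 2).
Step 2: Apply the recurrence (x_{n+1}, y_{n+1}) = (x₁x_n + 20y₁y_n, x₁y_n + y₁x_n) repeatedly.
  From (x_1, y_1) = (9, 2): x_2 = 9·9 + 20·2·2 = 161; y_2 = 9·2 + 2·9 = 36.
  From (x_2, y_2) = (161, 36): x_3 = 9·161 + 20·2·36 = 2889; y_3 = 9·36 + 2·161 = 646.
Step 3: Verify x_3² - 20·y_3² = 8346321 - 8346320 = 1 (should be 1). ✓

(x_1, y_1) = (9, 2); (x_3, y_3) = (2889, 646).


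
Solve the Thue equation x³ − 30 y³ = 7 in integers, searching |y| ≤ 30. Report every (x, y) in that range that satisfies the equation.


The equation is x³ - 30y³ = 7. For fixed y, x³ = 30·y³ + 7, so a solution requires the RHS to be a perfect cube.
Strategy: iterate y from -30 to 30, compute RHS = 30·y³ + 7, and check whether it is a (positive or negative) perfect cube.
Check small values of y:
  y = 0: RHS = 7 is not a perfect cube.
  y = 1: RHS = 37 is not a perfect cube.
  y = -1: RHS = -23 is not a perfect cube.
  y = 2: RHS = 247 is not a perfect cube.
  y = -2: RHS = -233 is not a perfect cube.
  y = 3: RHS = 817 is not a perfect cube.
  y = -3: RHS = -803 is not a perfect cube.
Continuing the search up to |y| = 30 finds no solutions either.
No (x, y) in the scanned range satisfies the equation.

No integer solutions with |y| ≤ 30.


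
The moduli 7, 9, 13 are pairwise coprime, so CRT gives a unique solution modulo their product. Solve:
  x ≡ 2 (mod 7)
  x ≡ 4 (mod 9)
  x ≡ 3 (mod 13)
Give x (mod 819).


Moduli 7, 9, 13 are pairwise coprime; by CRT there is a unique solution modulo M = 7 · 9 · 13 = 819.
Solve pairwise, accumulating the modulus:
  Start with x ≡ 2 (mod 7).
  Combine with x ≡ 4 (mod 9): since gcd(7, 9) = 1, we get a unique residue mod 63.
    Write x = 2 + 7·t and substitute into x ≡ 4 (mod 9): 7·t ≡ 4 − 2 = 2 (mod 9).
    The inverse of 7 mod 9 is 4 (since 7·4 = 28 = 3·9 + 1), so t ≡ 4·2 = 8 ≡ 8 (mod 9).
    Then x = 2 + 7·8 = 58, valid modulo lcm(7, 9) = 63: x ≡ 58 (mod 63).
  Combine with x ≡ 3 (mod 13): since gcd(63, 13) = 1, we get a unique residue mod 819.
    Write x = 58 + 63·t and substitute into x ≡ 3 (mod 13): 63·t ≡ 3 − 58 = -55 (mod 13).
    Reduce coefficients mod 13: 11·t ≡ 10 (mod 13).
    The inverse of 11 mod 13 is 6 (since 11·6 = 66 = 5·13 + 1), so t ≡ 6·10 = 60 ≡ 8 (mod 13).
    Then x = 58 + 63·8 = 562, valid modulo lcm(63, 13) = 819: x ≡ 562 (mod 819).
Verify: 562 mod 7 = 2 ✓, 562 mod 9 = 4 ✓, 562 mod 13 = 3 ✓.

x ≡ 562 (mod 819).


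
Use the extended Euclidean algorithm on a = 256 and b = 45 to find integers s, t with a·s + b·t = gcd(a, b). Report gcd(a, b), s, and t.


Euclidean algorithm on (256, 45) — divide until remainder is 0:
  256 = 5 · 45 + 31
  45 = 1 · 31 + 14
  31 = 2 · 14 + 3
  14 = 4 · 3 + 2
  3 = 1 · 2 + 1
  2 = 2 · 1 + 0
gcd(256, 45) = 1.
Track Bezout coefficients alongside the remainders: start with r₀ = 256 = a·1 + b·0 (s = 1, t = 0) and r₁ = 45 = a·0 + b·1 (s = 0, t = 1); each new remainder r_{k+1} = r_{k-1} − q_k·r_k inherits s_{k+1} = s_{k-1} − q_k·s_k, t_{k+1} = t_{k-1} − q_k·t_k, so r_k = a·s_k + b·t_k at every step:
  q = 5: r = 31, s = 1 − 5·0 = 1, t = 0 − 5·1 = -5  (check: 256·1 + 45·(-5) = 31)
  q = 1: r = 14, s = 0 − 1·1 = -1, t = 1 − 1·(-5) = 6  (check: 256·(-1) + 45·6 = 14)
  q = 2: r = 3, s = 1 − 2·(-1) = 3, t = -5 − 2·6 = -17  (check: 256·3 + 45·(-17) = 3)
  q = 4: r = 2, s = -1 − 4·3 = -13, t = 6 − 4·(-17) = 74  (check: 256·(-13) + 45·74 = 2)
  q = 1: r = 1, s = 3 − 1·(-13) = 16, t = -17 − 1·74 = -91  (check: 256·16 + 45·(-91) = 1)
The row with r = 1 (the gcd) gives the Bezout coefficients s = 16, t = -91.
Result: 256 · (16) + 45 · (-91) = 1.

gcd(256, 45) = 1; s = 16, t = -91 (check: 256·16 + 45·(-91) = 1).


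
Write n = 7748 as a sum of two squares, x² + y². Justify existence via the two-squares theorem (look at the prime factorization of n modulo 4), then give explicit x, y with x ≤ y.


Step 1: Factor n = 7748 = 2^2 · 13 · 149.
Step 2: Check the mod-4 condition on each prime factor: 2 = 2 (special); 13 ≡ 1 (mod 4), exponent 1; 149 ≡ 1 (mod 4), exponent 1.
All primes ≡ 3 (mod 4) appear to even exponent (or don't appear), so by the two-squares theorem n IS expressible as a sum of two squares.
Step 3: Build a representation. Group n = k² · m with k = 2 and m = 13 · 149 = 1937 (a product of primes ≡ 1 (mod 4)); a representation of m scales to one of n via (k·x)² + (k·y)² = k²(x² + y²). Each prime p ≡ 1 (mod 4) is itself a sum of two squares; find a² by testing p − a² for a perfect square:
  13: 13 − 1² = 12, 13 − 2² = 9 = 3² ⇒ 13 = 2² + 3².
  149: 149 − 1² = 148, 149 − 2² = 145, 149 − 3² = 140, 149 − 4² = 133, 149 − 5² = 124, 149 − 6² = 113, 149 − 7² = 100 = 10² ⇒ 149 = 7² + 10².
  Combine using the Brahmagupta–Fibonacci identity (a² + b²)(c² + d²) = (ac − bd)² + (ad + bc)² = (ac + bd)² + (ad − bc)²:
  13 · 149 = 1937: from (2² + 3²)(7² + 10²), take (2·7 − 3·10, 2·10 + 3·7) = (14 − 30, 20 + 21) = (-16, 41); dropping signs (only squares matter) gives (16, 41); check 16² + 41² = 256 + 1681 = 1937 ✓.
  Scale by k = 2: (2·16, 2·41) = (32, 82).
Step 4: Order so x ≤ y and verify: 32² + 82² = 1024 + 6724 = 7748 = n. ✓

n = 7748 = 32² + 82² (one valid representation with x ≤ y).


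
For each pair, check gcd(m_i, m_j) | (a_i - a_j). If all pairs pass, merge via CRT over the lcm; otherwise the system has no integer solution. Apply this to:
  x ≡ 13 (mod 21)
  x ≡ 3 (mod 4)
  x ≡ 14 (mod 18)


Moduli 21, 4, 18 are not pairwise coprime, so CRT works modulo lcm(m_i) when all pairwise compatibility conditions hold.
Pairwise compatibility: gcd(m_i, m_j) must divide a_i - a_j for every pair.
Merge one congruence at a time:
  Start: x ≡ 13 (mod 21).
  Combine with x ≡ 3 (mod 4): gcd(21, 4) = 1; 3 - 13 = -10, which IS divisible by 1, so compatible.
    Write x = 13 + 21·t and substitute into x ≡ 3 (mod 4): 21·t ≡ 3 − 13 = -10 (mod 4).
    Reduce coefficients mod 4: 1·t ≡ 2 (mod 4).
    So t ≡ 2 (mod 4).
    Then x = 13 + 21·2 = 55, valid modulo lcm(21, 4) = 84: x ≡ 55 (mod 84).
  Combine with x ≡ 14 (mod 18): gcd(84, 18) = 6, and 14 - 55 = -41 is NOT divisible by 6.
    ⇒ system is inconsistent (no integer solution).

No solution (the system is inconsistent).


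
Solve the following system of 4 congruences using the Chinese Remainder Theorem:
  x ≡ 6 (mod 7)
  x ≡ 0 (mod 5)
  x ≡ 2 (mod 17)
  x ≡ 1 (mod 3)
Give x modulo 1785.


Product of moduli M = 7 · 5 · 17 · 3 = 1785.
Merge one congruence at a time:
  Start: x ≡ 6 (mod 7).
  Combine with x ≡ 0 (mod 5); new modulus lcm = 35.
    Write x = 6 + 7·t and substitute into x ≡ 0 (mod 5): 7·t ≡ 0 − 6 = -6 (mod 5).
    Reduce coefficients mod 5: 2·t ≡ 4 (mod 5).
    The inverse of 2 mod 5 is 3 (since 2·3 = 6 = 1·5 + 1), so t ≡ 3·4 = 12 ≡ 2 (mod 5).
    Then x = 6 + 7·2 = 20, valid modulo lcm(7, 5) = 35: x ≡ 20 (mod 35).
  Combine with x ≡ 2 (mod 17); new modulus lcm = 595.
    Write x = 20 + 35·t and substitute into x ≡ 2 (mod 17): 35·t ≡ 2 − 20 = -18 (mod 17).
    Reduce coefficients mod 17: 1·t ≡ 16 (mod 17).
    So t ≡ 16 (mod 17).
    Then x = 20 + 35·16 = 580, valid modulo lcm(35, 17) = 595: x ≡ 580 (mod 595).
  Combine with x ≡ 1 (mod 3); new modulus lcm = 1785.
    Write x = 580 + 595·t and substitute into x ≡ 1 (mod 3): 595·t ≡ 1 − 580 = -579 (mod 3).
    Reduce coefficients mod 3: 1·t ≡ 0 (mod 3).
    So t ≡ 0 (mod 3).
    Then x = 580 + 595·0 = 580, valid modulo lcm(595, 3) = 1785: x ≡ 580 (mod 1785).
Verify against each original: 580 mod 7 = 6, 580 mod 5 = 0, 580 mod 17 = 2, 580 mod 3 = 1.

x ≡ 580 (mod 1785).


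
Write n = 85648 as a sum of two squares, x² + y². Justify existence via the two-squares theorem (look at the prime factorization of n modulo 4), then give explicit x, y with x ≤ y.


Step 1: Factor n = 85648 = 2^4 · 53 · 101.
Step 2: Check the mod-4 condition on each prime factor: 2 = 2 (special); 53 ≡ 1 (mod 4), exponent 1; 101 ≡ 1 (mod 4), exponent 1.
All primes ≡ 3 (mod 4) appear to even exponent (or don't appear), so by the two-squares theorem n IS expressible as a sum of two squares.
Step 3: Build a representation. Group n = k² · m with k = 4 and m = 53 · 101 = 5353 (a product of primes ≡ 1 (mod 4)); a representation of m scales to one of n via (k·x)² + (k·y)² = k²(x² + y²). Each prime p ≡ 1 (mod 4) is itself a sum of two squares; find a² by testing p − a² for a perfect square:
  53: 53 − 1² = 52, 53 − 2² = 49 = 7² ⇒ 53 = 2² + 7².
  101: 101 − 1² = 100 = 10² ⇒ 101 = 1² + 10².
  Combine using the Brahmagupta–Fibonacci identity (a² + b²)(c² + d²) = (ac − bd)² + (ad + bc)² = (ac + bd)² + (ad − bc)²:
  53 · 101 = 5353: from (2² + 7²)(1² + 10²), take (2·1 − 7·10, 2·10 + 7·1) = (2 − 70, 20 + 7) = (-68, 27); dropping signs (only squares matter) gives (68, 27); check 68² + 27² = 4624 + 729 = 5353 ✓.
  Scale by k = 4: (4·68, 4·27) = (272, 108).
Step 4: Order so x ≤ y and verify: 108² + 272² = 11664 + 73984 = 85648 = n. ✓

n = 85648 = 108² + 272² (one valid representation with x ≤ y).
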